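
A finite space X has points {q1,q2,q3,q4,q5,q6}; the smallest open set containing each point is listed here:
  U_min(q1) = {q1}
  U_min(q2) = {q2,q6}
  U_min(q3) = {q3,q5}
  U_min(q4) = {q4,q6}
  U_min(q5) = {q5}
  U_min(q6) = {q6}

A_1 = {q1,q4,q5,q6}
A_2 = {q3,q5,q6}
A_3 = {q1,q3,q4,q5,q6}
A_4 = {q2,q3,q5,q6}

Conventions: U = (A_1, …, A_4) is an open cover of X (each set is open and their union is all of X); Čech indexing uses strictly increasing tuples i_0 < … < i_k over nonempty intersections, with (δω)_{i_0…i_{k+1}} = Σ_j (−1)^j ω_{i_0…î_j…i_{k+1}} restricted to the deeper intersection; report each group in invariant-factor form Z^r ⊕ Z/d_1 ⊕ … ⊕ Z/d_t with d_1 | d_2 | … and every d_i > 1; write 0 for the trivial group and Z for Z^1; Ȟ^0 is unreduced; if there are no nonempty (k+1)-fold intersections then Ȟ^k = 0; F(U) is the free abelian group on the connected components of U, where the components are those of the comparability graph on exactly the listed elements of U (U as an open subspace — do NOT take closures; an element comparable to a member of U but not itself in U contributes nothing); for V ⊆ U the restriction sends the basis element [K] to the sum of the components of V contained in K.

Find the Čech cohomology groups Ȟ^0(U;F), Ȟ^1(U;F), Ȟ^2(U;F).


Ȟ^0 ≅ Z^3, Ȟ^1 ≅ 0, Ȟ^2 ≅ 0

nerve simplices:
  A12={q5,q6} A13={q1,q4,q5,q6} A14={q5,q6} A23={q3,q5,q6} A24={q3,q5,q6} A34={q3,q5,q6}
  A123={q5,q6} A124={q5,q6} A134={q5,q6} A234={q3,q5,q6}
  A1234={q5,q6}
components per intersection:
  A1: {q1} {q4,q6} {q5}
  A2: {q3,q5} {q6}
  A3: {q1} {q3,q5} {q4,q6}
  A4: {q2,q6} {q3,q5}
  A12: {q5} {q6}
  A13: {q1} {q4,q6} {q5}
  A14: {q5} {q6}
  A23: {q3,q5} {q6}
  A24: {q3,q5} {q6}
  A34: {q3,q5} {q6}
  A123: {q5} {q6}
  A124: {q5} {q6}
  A134: {q5} {q6}
  A234: {q3,q5} {q6}
  A1234: {q5} {q6}
C dims 10,13,8,2; δ0: rk 7, SNF 1^7; δ1: rk 6, SNF 1^6; δ2: rk 2, SNF 1^2
degree 0: 10−7−0 = 3 → Ȟ^0 ≅ Z^3
degree 1: 13−6−7 = 0 → Ȟ^1 ≅ 0
degree 2: 8−2−6 = 0 → Ȟ^2 ≅ 0


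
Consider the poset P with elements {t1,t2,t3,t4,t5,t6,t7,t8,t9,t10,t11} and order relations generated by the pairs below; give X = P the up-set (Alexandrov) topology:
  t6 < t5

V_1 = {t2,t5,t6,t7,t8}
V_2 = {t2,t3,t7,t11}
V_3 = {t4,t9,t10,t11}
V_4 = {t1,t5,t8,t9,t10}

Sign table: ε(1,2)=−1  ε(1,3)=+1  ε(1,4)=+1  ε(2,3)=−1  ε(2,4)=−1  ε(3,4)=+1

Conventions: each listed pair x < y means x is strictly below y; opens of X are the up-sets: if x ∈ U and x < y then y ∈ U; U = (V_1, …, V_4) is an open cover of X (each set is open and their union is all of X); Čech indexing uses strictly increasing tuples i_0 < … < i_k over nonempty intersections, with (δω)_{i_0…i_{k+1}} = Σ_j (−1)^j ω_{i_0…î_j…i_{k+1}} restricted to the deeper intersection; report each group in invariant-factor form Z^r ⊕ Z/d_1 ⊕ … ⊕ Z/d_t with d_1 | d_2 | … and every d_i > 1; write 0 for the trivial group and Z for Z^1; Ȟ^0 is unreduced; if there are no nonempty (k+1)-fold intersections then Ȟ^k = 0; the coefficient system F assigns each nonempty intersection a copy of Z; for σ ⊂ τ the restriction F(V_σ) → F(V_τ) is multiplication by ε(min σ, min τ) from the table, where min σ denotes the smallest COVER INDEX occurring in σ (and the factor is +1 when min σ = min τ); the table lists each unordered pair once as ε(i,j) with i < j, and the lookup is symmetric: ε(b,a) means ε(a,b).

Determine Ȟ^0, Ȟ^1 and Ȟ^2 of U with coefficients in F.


nerve of the cover:
  V12={t2,t7} V14={t5,t8} V23={t11} V34={t9,t10}
C dims 4,4; δ0: rk 3, SNF 1^3
Ȟ^0 = (4 − 3) − 0 = 1, so Ȟ^0 ≅ Z
Ȟ^1 = (4 − 0) − 3 = 1, so Ȟ^1 ≅ Z
Ȟ^2 = (0 − 0) − 0 = 0, so Ȟ^2 ≅ 0

Ȟ^0(U;F) ≅ Z, Ȟ^1(U;F) ≅ Z, Ȟ^2(U;F) ≅ 0


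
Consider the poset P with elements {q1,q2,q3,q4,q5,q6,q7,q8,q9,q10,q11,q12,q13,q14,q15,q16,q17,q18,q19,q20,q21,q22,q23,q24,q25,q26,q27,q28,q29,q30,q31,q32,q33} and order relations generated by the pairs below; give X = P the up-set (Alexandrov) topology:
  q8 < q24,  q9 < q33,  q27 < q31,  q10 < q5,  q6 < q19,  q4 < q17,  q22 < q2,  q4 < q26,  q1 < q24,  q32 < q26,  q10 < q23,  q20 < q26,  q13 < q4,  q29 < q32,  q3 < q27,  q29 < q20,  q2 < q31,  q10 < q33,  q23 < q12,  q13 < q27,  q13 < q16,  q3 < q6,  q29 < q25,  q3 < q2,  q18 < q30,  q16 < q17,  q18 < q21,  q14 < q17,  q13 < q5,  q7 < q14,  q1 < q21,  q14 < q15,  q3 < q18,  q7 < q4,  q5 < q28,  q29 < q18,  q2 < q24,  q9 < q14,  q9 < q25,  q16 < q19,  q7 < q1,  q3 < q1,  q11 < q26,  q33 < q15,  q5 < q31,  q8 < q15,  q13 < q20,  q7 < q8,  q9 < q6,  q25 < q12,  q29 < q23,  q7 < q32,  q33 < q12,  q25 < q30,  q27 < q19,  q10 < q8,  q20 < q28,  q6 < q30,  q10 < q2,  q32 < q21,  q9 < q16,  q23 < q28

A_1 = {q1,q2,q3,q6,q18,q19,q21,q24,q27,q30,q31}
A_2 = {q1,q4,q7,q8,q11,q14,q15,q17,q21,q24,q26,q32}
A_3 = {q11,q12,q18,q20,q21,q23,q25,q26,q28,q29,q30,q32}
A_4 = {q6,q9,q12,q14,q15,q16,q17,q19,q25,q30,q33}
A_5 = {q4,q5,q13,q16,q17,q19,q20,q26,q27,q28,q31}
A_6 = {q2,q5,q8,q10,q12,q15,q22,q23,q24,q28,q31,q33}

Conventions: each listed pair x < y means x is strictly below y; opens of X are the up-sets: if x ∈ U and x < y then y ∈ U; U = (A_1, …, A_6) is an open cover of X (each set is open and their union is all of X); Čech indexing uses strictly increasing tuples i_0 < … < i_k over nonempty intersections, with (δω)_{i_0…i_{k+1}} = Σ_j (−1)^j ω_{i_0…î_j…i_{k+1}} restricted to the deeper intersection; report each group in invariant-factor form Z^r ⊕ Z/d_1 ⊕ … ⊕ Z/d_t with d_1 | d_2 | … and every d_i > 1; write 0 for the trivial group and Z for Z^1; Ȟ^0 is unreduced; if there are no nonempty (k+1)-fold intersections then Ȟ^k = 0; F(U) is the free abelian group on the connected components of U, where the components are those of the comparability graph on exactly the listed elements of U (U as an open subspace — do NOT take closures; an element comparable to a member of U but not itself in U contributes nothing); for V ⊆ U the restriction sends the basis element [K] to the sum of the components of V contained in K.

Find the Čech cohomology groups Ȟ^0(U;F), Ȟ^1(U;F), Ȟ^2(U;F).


Ȟ^0 ≅ Z, Ȟ^1 ≅ 0 and Ȟ^2 ≅ Z/2

nerve of the cover:
  A12={q1,q21,q24} A13={q18,q21,q30} A14={q6,q19,q30} A15={q19,q27,q31} A16={q2,q24,q31} A23={q11,q21,q26,q32} A24={q14,q15,q17} A25={q4,q17,q26} A26={q8,q15,q24} A34={q12,q25,q30} A35={q20,q26,q28} A36={q12,q23,q28} A45={q16,q17,q19} A46={q12,q15,q33} A56={q5,q28,q31}
  A123={q21} A126={q24} A134={q30} A145={q19} A156={q31} A235={q26} A245={q17} A246={q15} A346={q12} A356={q28}
components per intersection:
  A1: {q1,q2,q3,q6,q18,q19,q21,q24,q27,q30,q31}
  A2: {q1,q4,q7,q8,q11,q14,q15,q17,q21,q24,q26,q32}
  A3: {q11,q12,q18,q20,q21,q23,q25,q26,q28,q29,q30,q32}
  A4: {q6,q9,q12,q14,q15,q16,q17,q19,q25,q30,q33}
  A5: {q4,q5,q13,q16,q17,q19,q20,q26,q27,q28,q31}
  A6: {q2,q5,q8,q10,q12,q15,q22,q23,q24,q28,q31,q33}
  A12: {q1,q21,q24}
  A13: {q18,q21,q30}
  A14: {q6,q19,q30}
  A15: {q19,q27,q31}
  A16: {q2,q24,q31}
  A23: {q11,q21,q26,q32}
  A24: {q14,q15,q17}
  A25: {q4,q17,q26}
  A26: {q8,q15,q24}
  A34: {q12,q25,q30}
  A35: {q20,q26,q28}
  A36: {q12,q23,q28}
  A45: {q16,q17,q19}
  A46: {q12,q15,q33}
  A56: {q5,q28,q31}
  A123: {q21}
  A126: {q24}
  A134: {q30}
  A145: {q19}
  A156: {q31}
  A235: {q26}
  A245: {q17}
  A246: {q15}
  A346: {q12}
  A356: {q28}
C dims 6,15,10; δ0: rk 5, SNF 1^5; δ1: rk 10, SNF 1^9·2
Ȟ^0 = (6 − 5) − 0 = 1, so Ȟ^0 ≅ Z
Ȟ^1 = (15 − 10) − 5 = 0, so Ȟ^1 ≅ 0
Ȟ^2 = (10 − 0) − 10 = 0 plus torsion [2], so Ȟ^2 ≅ Z/2


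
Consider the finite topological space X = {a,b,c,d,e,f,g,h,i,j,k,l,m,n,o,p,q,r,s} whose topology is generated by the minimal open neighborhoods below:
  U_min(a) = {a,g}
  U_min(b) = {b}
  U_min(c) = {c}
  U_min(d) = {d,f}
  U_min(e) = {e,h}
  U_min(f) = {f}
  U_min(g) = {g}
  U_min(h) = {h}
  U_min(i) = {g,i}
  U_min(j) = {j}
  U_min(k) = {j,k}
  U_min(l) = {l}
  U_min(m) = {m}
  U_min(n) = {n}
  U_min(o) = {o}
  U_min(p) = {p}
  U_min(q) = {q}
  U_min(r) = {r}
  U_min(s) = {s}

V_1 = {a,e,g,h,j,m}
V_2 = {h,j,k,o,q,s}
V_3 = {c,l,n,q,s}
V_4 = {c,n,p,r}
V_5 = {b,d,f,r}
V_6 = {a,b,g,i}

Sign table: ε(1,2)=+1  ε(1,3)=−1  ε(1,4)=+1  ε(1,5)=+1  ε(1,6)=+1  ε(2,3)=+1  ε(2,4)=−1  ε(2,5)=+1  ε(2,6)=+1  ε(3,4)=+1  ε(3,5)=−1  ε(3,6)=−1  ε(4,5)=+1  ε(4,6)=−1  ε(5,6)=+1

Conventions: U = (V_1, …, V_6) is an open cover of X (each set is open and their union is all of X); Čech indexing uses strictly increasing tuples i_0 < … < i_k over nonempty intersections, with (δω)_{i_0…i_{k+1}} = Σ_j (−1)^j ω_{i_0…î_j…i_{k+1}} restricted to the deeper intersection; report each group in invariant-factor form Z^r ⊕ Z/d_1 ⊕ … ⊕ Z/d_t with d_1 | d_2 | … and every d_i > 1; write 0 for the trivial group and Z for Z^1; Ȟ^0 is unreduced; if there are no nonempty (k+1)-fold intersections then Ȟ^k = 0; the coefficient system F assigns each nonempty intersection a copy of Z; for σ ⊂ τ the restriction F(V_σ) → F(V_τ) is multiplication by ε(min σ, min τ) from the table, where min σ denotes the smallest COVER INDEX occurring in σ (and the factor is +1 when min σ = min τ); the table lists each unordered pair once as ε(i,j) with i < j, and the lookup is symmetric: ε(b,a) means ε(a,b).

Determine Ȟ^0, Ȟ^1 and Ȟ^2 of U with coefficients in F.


Ȟ^0 ≅ Z, Ȟ^1 ≅ Z and Ȟ^2 ≅ 0

nonempty intersections:
  V12={h,j} V16={a,g} V23={q,s} V34={c,n} V45={r} V56={b}
C dims 6,6; δ0: rk 5, SNF 1^5
Ȟ^0: (6−5)−0=1 ⇒ Z
Ȟ^1: (6−0)−5=1 ⇒ Z
Ȟ^2: (0−0)−0=0 ⇒ 0


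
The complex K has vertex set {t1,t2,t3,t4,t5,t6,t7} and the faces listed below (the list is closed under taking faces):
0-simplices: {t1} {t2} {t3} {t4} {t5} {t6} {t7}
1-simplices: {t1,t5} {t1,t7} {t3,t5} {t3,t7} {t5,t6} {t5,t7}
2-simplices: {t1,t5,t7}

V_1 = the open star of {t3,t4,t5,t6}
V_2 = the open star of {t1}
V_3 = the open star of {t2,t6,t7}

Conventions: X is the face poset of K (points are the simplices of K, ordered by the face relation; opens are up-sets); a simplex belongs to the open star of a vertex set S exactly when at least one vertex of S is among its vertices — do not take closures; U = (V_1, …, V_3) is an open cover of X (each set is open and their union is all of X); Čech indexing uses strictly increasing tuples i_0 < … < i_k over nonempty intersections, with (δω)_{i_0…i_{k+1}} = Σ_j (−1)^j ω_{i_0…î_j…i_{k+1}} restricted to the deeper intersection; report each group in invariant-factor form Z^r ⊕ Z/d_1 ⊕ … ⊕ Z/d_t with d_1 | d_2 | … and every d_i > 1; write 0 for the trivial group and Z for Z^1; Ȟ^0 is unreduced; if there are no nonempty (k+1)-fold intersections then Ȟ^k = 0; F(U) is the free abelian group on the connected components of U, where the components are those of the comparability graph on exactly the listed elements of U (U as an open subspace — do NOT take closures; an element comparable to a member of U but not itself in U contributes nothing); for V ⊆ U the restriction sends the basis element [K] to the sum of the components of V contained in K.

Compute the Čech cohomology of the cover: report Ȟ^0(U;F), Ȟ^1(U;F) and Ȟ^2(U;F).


Ȟ^0 = Z^3, Ȟ^1 = Z and Ȟ^2 = 0

nonempty overlaps:
  V1={{t3},{t4},{t5},{t6},{t1,t5},{t3,t5},{t3,t7},{t5,t6},{t5,t7},{t1,t5,t7}} V2={{t1},{t1,t5},{t1,t7},{t1,t5,t7}} V3={{t2},{t6},{t7},{t1,t7},{t3,t7},{t5,t6},{t5,t7},{t1,t5,t7}}
  V12={{t1,t5},{t1,t5,t7}} V13={{t6},{t3,t7},{t5,t6},{t5,t7},{t1,t5,t7}} V23={{t1,t7},{t1,t5,t7}}
  V123={{t1,t5,t7}}
components per intersection:
  V1: {{t3},{t5},{t6},{t1,t5},{t3,t5},{t3,t7},{t5,t6},{t5,t7},{t1,t5,t7}} {{t4}}
  V2: {{t1},{t1,t5},{t1,t7},{t1,t5,t7}}
  V3: {{t2}} {{t6},{t5,t6}} {{t7},{t1,t7},{t3,t7},{t5,t7},{t1,t5,t7}}
  V12: {{t1,t5},{t1,t5,t7}}
  V13: {{t6},{t5,t6}} {{t3,t7}} {{t5,t7},{t1,t5,t7}}
  V23: {{t1,t7},{t1,t5,t7}}
  V123: {{t1,t5,t7}}
C dims 6,5,1; δ0: rk 3, SNF 1^3; δ1: rk 1, SNF 1^1
degree 0: 6−3−0 = 3 → Ȟ^0 ≅ Z^3
degree 1: 5−1−3 = 1 → Ȟ^1 ≅ Z
degree 2: 1−0−1 = 0 → Ȟ^2 ≅ 0


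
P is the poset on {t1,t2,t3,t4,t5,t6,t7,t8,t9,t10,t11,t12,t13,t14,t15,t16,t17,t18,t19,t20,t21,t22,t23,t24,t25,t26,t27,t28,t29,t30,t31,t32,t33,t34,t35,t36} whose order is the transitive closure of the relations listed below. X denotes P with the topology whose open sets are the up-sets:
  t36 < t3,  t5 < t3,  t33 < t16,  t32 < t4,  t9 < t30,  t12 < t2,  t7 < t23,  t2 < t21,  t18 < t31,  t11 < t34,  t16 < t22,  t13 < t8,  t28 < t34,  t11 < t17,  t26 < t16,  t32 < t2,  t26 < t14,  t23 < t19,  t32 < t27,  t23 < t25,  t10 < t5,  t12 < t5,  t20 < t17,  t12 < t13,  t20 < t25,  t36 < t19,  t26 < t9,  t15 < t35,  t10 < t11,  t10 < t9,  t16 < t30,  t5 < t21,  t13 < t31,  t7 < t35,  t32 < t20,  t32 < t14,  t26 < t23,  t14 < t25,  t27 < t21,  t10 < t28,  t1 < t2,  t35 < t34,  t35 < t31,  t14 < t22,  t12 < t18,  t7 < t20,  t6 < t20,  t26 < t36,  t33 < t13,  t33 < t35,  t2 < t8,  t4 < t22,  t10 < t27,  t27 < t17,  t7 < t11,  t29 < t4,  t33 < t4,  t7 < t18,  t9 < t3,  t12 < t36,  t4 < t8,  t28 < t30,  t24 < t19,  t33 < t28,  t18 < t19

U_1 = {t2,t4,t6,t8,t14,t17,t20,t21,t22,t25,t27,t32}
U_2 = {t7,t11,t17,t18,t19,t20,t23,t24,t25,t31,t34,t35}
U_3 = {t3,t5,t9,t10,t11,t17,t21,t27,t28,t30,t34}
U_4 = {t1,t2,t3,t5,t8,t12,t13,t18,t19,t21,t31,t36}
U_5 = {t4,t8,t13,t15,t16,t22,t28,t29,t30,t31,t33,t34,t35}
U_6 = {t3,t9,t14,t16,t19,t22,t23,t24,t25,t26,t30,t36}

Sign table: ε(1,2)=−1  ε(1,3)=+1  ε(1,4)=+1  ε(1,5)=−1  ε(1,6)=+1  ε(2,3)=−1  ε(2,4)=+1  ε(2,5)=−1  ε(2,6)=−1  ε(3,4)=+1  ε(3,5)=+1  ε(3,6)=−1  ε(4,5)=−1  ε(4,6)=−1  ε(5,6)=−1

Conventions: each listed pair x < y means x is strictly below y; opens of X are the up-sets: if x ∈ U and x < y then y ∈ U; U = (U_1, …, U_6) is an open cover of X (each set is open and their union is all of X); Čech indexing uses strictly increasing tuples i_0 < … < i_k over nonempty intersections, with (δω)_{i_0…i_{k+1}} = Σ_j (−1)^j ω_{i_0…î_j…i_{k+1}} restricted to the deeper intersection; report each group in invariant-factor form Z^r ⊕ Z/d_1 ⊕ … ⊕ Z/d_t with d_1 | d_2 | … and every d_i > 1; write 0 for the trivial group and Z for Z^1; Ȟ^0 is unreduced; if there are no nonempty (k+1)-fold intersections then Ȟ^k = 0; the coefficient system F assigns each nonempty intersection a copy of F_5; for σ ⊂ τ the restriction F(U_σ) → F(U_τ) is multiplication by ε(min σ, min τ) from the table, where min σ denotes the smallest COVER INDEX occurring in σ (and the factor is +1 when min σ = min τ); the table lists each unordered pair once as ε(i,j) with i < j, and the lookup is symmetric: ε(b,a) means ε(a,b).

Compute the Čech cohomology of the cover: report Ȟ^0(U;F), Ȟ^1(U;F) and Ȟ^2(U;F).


Ȟ^0(U;F) ≅ 0, Ȟ^1(U;F) ≅ 0 and Ȟ^2(U;F) ≅ Z/5

nerve of the cover:
  U12={t17,t20,t25} U13={t17,t21,t27} U14={t2,t8,t21} U15={t4,t8,t22} U16={t14,t22,t25} U23={t11,t17,t34} U24={t18,t19,t31} U25={t31,t34,t35} U26={t19,t23,t24,t25} U34={t3,t5,t21} U35={t28,t30,t34} U36={t3,t9,t30} U45={t8,t13,t31} U46={t3,t19,t36} U56={t16,t22,t30}
  U123={t17} U126={t25} U134={t21} U145={t8} U156={t22} U235={t34} U245={t31} U246={t19} U346={t3} U356={t30}
C dims 6,15,10; δ0: rk_F5 6; δ1: rk_F5 9
Ȟ^0 = (6 − 6) − 0 = 0, so Ȟ^0 ≅ 0
Ȟ^1 = (15 − 9) − 6 = 0, so Ȟ^1 ≅ 0
Ȟ^2 = (10 − 0) − 9 = 1, so Ȟ^2 ≅ Z/5


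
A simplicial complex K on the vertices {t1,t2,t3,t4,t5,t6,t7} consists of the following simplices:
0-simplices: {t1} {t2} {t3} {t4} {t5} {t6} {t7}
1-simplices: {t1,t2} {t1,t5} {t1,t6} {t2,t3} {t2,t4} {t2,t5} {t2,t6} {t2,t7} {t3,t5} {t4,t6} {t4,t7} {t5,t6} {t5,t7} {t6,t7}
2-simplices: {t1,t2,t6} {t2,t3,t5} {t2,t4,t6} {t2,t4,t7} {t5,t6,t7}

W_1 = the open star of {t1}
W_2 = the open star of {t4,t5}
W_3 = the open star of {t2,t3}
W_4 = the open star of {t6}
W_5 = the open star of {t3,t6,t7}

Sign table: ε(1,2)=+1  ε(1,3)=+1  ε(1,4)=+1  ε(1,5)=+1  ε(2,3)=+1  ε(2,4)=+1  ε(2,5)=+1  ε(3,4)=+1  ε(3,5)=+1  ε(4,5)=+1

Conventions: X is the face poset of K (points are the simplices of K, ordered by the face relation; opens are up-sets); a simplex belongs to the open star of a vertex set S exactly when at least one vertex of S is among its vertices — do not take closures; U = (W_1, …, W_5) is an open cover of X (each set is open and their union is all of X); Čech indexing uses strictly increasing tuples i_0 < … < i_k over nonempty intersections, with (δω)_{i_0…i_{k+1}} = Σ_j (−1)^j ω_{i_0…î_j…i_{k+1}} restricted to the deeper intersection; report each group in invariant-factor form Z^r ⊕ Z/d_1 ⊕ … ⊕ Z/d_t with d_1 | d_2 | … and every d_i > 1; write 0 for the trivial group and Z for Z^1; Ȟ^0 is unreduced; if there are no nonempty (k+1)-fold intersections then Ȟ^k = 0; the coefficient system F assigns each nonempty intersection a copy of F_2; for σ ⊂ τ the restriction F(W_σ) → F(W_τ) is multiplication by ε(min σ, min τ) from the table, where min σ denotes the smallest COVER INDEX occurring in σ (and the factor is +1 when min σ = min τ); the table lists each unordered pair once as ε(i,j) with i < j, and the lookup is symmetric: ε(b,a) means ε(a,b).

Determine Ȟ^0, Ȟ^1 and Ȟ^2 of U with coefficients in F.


Ȟ^0 = Z/2,  Ȟ^1 = Z/2,  Ȟ^2 = 0

cover nerve:
  W1={{t1},{t1,t2},{t1,t5},{t1,t6},{t1,t2,t6}} W2={{t4},{t5},{t1,t5},{t2,t4},{t2,t5},{t3,t5},{t4,t6},{t4,t7},{t5,t6},{t5,t7},{t2,t3,t5},{t2,t4,t6},{t2,t4,t7},{t5,t6,t7}} W3={{t2},{t3},{t1,t2},{t2,t3},{t2,t4},{t2,t5},{t2,t6},{t2,t7},{t3,t5},{t1,t2,t6},{t2,t3,t5},{t2,t4,t6},{t2,t4,t7}} W4={{t6},{t1,t6},{t2,t6},{t4,t6},{t5,t6},{t6,t7},{t1,t2,t6},{t2,t4,t6},{t5,t6,t7}} W5={{t3},{t6},{t7},{t1,t6},{t2,t3},{t2,t6},{t2,t7},{t3,t5},{t4,t6},{t4,t7},{t5,t6},{t5,t7},{t6,t7},{t1,t2,t6},{t2,t3,t5},{t2,t4,t6},{t2,t4,t7},{t5,t6,t7}}
  W12={{t1,t5}} W13={{t1,t2},{t1,t2,t6}} W14={{t1,t6},{t1,t2,t6}} W15={{t1,t6},{t1,t2,t6}} W23={{t2,t4},{t2,t5},{t3,t5},{t2,t3,t5},{t2,t4,t6},{t2,t4,t7}} W24={{t4,t6},{t5,t6},{t2,t4,t6},{t5,t6,t7}} W25={{t3,t5},{t4,t6},{t4,t7},{t5,t6},{t5,t7},{t2,t3,t5},{t2,t4,t6},{t2,t4,t7},{t5,t6,t7}} W34={{t2,t6},{t1,t2,t6},{t2,t4,t6}} W35={{t3},{t2,t3},{t2,t6},{t2,t7},{t3,t5},{t1,t2,t6},{t2,t3,t5},{t2,t4,t6},{t2,t4,t7}} W45={{t6},{t1,t6},{t2,t6},{t4,t6},{t5,t6},{t6,t7},{t1,t2,t6},{t2,t4,t6},{t5,t6,t7}}
  W134={{t1,t2,t6}} W135={{t1,t2,t6}} W145={{t1,t6},{t1,t2,t6}} W234={{t2,t4,t6}} W235={{t3,t5},{t2,t3,t5},{t2,t4,t6},{t2,t4,t7}} W245={{t4,t6},{t5,t6},{t2,t4,t6},{t5,t6,t7}} W345={{t2,t6},{t1,t2,t6},{t2,t4,t6}}
  W1345={{t1,t2,t6}} W2345={{t2,t4,t6}}
C dims 5,10,7,2; δ0: rk_F2 4; δ1: rk_F2 5; δ2: rk_F2 2
Ȟ^0: (5−4)−0=1 ⇒ Z/2
Ȟ^1: (10−5)−4=1 ⇒ Z/2
Ȟ^2: (7−2)−5=0 ⇒ 0


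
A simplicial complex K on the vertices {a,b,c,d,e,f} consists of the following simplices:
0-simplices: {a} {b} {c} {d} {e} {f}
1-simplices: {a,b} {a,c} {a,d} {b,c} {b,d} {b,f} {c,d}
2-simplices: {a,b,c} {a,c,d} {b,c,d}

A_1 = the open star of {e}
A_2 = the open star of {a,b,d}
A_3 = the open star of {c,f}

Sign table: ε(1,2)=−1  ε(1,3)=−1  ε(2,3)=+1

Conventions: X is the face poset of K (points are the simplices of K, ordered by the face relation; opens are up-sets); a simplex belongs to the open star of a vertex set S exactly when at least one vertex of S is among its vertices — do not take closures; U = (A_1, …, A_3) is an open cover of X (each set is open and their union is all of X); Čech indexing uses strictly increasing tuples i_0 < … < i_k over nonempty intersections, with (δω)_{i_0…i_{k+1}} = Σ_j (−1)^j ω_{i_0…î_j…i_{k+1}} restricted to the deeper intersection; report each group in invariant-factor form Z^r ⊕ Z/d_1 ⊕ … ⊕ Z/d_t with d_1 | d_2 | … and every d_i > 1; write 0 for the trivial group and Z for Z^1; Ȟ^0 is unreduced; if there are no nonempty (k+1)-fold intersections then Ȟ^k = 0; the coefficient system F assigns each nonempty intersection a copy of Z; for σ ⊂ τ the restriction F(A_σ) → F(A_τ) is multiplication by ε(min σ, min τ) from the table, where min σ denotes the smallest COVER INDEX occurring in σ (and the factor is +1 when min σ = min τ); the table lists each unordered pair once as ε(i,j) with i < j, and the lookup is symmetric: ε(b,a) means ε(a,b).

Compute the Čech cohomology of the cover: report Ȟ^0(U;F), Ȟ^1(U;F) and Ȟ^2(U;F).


Ȟ^0(U;F) ≅ Z^2,  Ȟ^1(U;F) ≅ 0,  Ȟ^2(U;F) ≅ 0

cover nerve:
  A1={{e}} A2={{a},{b},{d},{a,b},{a,c},{a,d},{b,c},{b,d},{b,f},{c,d},{a,b,c},{a,c,d},{b,c,d}} A3={{c},{f},{a,c},{b,c},{b,f},{c,d},{a,b,c},{a,c,d},{b,c,d}}
  A23={{a,c},{b,c},{b,f},{c,d},{a,b,c},{a,c,d},{b,c,d}}
C dims 3,1; δ0: rk 1, SNF 1^1
Ȟ^0: (3−1)−0=2 ⇒ Z^2
Ȟ^1: (1−0)−1=0 ⇒ 0
Ȟ^2: (0−0)−0=0 ⇒ 0


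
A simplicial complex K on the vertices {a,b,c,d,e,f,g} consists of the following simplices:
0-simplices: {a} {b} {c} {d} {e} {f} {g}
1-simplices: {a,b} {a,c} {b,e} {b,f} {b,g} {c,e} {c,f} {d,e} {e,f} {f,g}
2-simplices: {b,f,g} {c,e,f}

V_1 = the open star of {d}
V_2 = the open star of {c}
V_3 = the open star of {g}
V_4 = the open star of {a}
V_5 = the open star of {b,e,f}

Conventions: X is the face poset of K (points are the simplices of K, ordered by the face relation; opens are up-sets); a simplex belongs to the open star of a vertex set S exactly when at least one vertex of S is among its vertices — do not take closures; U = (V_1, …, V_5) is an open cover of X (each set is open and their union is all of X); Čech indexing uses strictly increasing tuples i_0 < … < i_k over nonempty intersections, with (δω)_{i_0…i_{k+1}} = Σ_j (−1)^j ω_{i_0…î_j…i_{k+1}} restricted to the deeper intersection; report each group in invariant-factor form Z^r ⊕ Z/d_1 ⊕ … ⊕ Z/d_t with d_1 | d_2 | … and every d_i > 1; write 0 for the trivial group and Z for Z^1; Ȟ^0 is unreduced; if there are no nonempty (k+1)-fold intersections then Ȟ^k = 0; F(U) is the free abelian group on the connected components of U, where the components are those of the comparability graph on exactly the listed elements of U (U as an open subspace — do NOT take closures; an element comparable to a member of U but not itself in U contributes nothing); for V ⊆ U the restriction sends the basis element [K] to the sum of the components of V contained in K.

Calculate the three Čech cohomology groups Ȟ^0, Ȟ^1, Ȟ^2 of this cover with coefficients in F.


Ȟ^0 = Z,  Ȟ^1 = Z,  Ȟ^2 = 0

cover nerve:
  V1={{d},{d,e}} V2={{c},{a,c},{c,e},{c,f},{c,e,f}} V3={{g},{b,g},{f,g},{b,f,g}} V4={{a},{a,b},{a,c}} V5={{b},{e},{f},{a,b},{b,e},{b,f},{b,g},{c,e},{c,f},{d,e},{e,f},{f,g},{b,f,g},{c,e,f}}
  V15={{d,e}} V24={{a,c}} V25={{c,e},{c,f},{c,e,f}} V35={{b,g},{f,g},{b,f,g}} V45={{a,b}}
components per intersection:
  V1: {{d},{d,e}}
  V2: {{c},{a,c},{c,e},{c,f},{c,e,f}}
  V3: {{g},{b,g},{f,g},{b,f,g}}
  V4: {{a},{a,b},{a,c}}
  V5: {{b},{e},{f},{a,b},{b,e},{b,f},{b,g},{c,e},{c,f},{d,e},{e,f},{f,g},{b,f,g},{c,e,f}}
  V15: {{d,e}}
  V24: {{a,c}}
  V25: {{c,e},{c,f},{c,e,f}}
  V35: {{b,g},{f,g},{b,f,g}}
  V45: {{a,b}}
C dims 5,5; δ0: rk 4, SNF 1^4
Ȟ^0: (5−4)−0=1 ⇒ Z
Ȟ^1: (5−0)−4=1 ⇒ Z
Ȟ^2: (0−0)−0=0 ⇒ 0


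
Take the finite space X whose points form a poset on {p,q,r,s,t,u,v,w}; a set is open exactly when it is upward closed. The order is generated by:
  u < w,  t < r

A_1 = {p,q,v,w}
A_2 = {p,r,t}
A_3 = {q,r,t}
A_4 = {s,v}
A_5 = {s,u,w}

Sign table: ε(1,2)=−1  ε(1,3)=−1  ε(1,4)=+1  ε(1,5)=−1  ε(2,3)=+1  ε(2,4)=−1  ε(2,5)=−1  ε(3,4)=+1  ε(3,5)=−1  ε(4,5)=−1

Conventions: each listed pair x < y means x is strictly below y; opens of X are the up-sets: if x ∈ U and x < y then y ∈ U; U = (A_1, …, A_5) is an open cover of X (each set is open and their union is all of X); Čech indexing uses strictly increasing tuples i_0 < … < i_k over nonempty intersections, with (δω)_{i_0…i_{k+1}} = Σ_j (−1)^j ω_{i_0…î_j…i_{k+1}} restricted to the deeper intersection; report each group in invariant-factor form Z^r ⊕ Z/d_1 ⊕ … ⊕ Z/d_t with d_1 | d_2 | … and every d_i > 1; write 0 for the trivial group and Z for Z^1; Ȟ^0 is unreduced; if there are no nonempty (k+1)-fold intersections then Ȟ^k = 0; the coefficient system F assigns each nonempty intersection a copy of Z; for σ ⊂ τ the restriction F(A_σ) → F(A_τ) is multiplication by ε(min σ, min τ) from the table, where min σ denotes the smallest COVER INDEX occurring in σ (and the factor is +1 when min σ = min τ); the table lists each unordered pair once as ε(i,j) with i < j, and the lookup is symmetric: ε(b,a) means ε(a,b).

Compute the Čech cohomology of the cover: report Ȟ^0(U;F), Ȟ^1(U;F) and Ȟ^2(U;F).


nonempty overlaps:
  A12={p} A13={q} A14={v} A15={w} A23={r,t} A45={s}
C dims 5,6; δ0: rk 4, SNF 1^4
degree 0: 5−4−0 = 1 → Ȟ^0 ≅ Z
degree 1: 6−0−4 = 2 → Ȟ^1 ≅ Z^2
degree 2: 0−0−0 = 0 → Ȟ^2 ≅ 0

Ȟ^0 = Z,  Ȟ^1 = Z^2,  Ȟ^2 = 0


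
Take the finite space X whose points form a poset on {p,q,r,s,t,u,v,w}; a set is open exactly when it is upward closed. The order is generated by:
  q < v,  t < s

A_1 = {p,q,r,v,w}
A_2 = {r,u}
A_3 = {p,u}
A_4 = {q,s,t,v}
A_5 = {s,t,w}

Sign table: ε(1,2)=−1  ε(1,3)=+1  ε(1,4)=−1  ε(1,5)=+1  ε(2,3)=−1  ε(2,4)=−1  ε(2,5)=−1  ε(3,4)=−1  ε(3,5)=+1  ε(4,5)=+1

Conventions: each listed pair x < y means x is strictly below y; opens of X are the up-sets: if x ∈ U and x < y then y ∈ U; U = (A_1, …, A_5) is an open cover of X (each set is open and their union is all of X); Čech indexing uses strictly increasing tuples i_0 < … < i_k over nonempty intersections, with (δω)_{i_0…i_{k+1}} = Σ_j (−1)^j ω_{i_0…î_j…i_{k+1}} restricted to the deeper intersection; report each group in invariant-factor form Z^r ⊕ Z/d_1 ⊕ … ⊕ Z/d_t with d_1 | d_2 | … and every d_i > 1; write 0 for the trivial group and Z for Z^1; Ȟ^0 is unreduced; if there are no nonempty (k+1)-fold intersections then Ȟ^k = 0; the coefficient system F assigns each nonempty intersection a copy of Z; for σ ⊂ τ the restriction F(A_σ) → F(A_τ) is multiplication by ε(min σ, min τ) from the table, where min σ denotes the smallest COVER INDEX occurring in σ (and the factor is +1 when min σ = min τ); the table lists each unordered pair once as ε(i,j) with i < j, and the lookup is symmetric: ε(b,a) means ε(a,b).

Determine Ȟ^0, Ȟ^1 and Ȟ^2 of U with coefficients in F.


nerve of the cover:
  A12={r} A13={p} A14={q,v} A15={w} A23={u} A45={s,t}
C dims 5,6; δ0: rk 5, SNF 1^4·2
Ȟ^0 = (5 − 5) − 0 = 0, so Ȟ^0 ≅ 0
Ȟ^1 = (6 − 0) − 5 = 1 plus torsion [2], so Ȟ^1 ≅ Z ⊕ Z/2
Ȟ^2 = (0 − 0) − 0 = 0, so Ȟ^2 ≅ 0

Ȟ^0 = 0; Ȟ^1 = Z ⊕ Z/2; Ȟ^2 = 0


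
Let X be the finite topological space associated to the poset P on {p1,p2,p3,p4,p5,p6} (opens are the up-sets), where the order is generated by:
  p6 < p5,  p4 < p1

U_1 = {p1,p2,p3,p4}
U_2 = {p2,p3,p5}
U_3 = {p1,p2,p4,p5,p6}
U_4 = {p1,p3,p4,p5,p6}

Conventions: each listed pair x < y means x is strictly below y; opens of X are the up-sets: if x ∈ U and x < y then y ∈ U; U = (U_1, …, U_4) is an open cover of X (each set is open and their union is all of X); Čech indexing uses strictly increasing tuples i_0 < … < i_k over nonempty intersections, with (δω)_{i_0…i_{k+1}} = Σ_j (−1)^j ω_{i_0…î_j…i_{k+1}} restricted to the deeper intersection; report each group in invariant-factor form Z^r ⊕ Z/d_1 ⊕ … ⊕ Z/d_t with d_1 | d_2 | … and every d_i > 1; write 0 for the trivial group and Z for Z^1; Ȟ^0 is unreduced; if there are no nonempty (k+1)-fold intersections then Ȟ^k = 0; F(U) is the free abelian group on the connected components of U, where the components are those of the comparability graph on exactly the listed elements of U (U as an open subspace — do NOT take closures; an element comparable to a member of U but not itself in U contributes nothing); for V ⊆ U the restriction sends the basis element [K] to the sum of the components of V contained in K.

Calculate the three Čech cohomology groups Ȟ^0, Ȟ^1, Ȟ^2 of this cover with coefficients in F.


nerve simplices:
  U12={p2,p3} U13={p1,p2,p4} U14={p1,p3,p4} U23={p2,p5} U24={p3,p5} U34={p1,p4,p5,p6}
  U123={p2} U124={p3} U134={p1,p4} U234={p5}
components per intersection:
  U1: {p1,p4} {p2} {p3}
  U2: {p2} {p3} {p5}
  U3: {p1,p4} {p2} {p5,p6}
  U4: {p1,p4} {p3} {p5,p6}
  U12: {p2} {p3}
  U13: {p1,p4} {p2}
  U14: {p1,p4} {p3}
  U23: {p2} {p5}
  U24: {p3} {p5}
  U34: {p1,p4} {p5,p6}
  U123: {p2}
  U124: {p3}
  U134: {p1,p4}
  U234: {p5}
C dims 12,12,4; δ0: rk 8, SNF 1^8; δ1: rk 4, SNF 1^4
degree 0: 12−8−0 = 4 → Ȟ^0 ≅ Z^4
degree 1: 12−4−8 = 0 → Ȟ^1 ≅ 0
degree 2: 4−0−4 = 0 → Ȟ^2 ≅ 0

Ȟ^0(U;F) ≅ Z^4, Ȟ^1(U;F) ≅ 0 and Ȟ^2(U;F) ≅ 0


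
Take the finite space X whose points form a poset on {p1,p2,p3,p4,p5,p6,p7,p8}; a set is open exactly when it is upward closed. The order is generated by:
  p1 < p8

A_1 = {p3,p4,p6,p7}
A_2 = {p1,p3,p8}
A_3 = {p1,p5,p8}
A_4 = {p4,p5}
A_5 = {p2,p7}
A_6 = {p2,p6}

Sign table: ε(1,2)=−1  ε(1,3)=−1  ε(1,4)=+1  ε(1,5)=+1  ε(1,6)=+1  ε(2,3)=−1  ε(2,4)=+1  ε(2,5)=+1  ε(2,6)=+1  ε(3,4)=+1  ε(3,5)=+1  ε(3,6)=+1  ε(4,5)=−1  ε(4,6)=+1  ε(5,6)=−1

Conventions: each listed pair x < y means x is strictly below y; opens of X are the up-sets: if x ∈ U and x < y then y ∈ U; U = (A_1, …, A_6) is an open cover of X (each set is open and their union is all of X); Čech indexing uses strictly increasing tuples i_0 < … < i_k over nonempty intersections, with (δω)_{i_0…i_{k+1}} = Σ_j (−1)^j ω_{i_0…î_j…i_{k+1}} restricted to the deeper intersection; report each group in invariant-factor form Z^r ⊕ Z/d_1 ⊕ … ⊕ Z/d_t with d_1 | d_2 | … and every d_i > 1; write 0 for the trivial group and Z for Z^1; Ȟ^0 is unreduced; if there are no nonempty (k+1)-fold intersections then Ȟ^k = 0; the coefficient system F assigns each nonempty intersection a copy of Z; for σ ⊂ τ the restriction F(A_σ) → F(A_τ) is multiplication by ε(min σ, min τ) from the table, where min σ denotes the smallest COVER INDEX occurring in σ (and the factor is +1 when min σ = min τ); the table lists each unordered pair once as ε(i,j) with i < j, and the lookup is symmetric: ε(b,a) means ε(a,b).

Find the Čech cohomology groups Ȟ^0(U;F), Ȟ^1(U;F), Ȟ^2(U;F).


cover nerve:
  A12={p3} A14={p4} A15={p7} A16={p6} A23={p1,p8} A34={p5} A56={p2}
C dims 6,7; δ0: rk 6, SNF 1^5·2
Ȟ^0: (6−6)−0=0 ⇒ 0
Ȟ^1: (7−0)−6=1 plus torsion [2] ⇒ Z ⊕ Z/2
Ȟ^2: (0−0)−0=0 ⇒ 0

Ȟ^0(U;F) ≅ 0, Ȟ^1(U;F) ≅ Z ⊕ Z/2, Ȟ^2(U;F) ≅ 0


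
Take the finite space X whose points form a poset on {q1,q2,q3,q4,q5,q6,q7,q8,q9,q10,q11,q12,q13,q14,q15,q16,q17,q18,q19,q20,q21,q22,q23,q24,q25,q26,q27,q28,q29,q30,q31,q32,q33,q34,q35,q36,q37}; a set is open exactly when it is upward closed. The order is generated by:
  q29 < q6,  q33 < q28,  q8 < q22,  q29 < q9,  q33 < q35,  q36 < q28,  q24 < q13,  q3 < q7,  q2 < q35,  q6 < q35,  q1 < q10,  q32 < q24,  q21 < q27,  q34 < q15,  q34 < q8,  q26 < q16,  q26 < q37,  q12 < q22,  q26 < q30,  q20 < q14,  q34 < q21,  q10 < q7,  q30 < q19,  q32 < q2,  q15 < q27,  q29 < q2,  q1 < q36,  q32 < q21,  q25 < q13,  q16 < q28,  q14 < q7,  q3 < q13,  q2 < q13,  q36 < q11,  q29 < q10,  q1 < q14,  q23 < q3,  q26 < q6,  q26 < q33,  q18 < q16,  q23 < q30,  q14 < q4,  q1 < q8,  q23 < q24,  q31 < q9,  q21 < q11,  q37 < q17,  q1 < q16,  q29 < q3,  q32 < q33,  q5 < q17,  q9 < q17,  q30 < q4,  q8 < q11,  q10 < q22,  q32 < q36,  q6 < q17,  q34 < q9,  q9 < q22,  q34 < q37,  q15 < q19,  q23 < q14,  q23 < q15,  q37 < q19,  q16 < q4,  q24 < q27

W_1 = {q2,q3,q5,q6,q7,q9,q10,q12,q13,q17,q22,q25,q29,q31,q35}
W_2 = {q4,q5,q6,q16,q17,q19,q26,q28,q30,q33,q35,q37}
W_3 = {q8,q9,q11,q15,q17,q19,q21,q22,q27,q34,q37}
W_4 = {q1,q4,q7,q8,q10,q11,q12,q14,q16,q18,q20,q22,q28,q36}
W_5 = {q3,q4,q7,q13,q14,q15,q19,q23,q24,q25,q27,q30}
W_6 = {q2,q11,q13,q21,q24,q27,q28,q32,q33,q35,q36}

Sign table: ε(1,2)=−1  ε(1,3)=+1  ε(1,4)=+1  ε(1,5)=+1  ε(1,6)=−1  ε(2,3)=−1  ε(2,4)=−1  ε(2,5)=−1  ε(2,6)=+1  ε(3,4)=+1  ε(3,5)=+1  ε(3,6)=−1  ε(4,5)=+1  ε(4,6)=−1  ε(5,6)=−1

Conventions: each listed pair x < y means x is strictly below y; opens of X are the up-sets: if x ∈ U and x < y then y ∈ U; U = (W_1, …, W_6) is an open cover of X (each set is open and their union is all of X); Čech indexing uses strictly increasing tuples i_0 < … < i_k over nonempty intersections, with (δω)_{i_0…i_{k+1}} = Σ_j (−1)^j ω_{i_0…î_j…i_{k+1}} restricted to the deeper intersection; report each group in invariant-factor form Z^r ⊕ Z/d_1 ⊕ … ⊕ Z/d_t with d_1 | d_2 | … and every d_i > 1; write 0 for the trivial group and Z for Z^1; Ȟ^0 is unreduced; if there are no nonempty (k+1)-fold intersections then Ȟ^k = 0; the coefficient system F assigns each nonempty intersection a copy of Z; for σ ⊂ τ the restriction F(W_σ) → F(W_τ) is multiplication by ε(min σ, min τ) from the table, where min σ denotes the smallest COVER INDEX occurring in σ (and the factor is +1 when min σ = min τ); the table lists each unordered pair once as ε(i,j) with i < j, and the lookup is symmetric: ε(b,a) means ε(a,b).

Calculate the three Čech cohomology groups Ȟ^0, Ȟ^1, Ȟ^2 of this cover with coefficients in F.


Ȟ^0 ≅ Z, Ȟ^1 ≅ 0 and Ȟ^2 ≅ Z/2

nonempty intersections:
  W12={q5,q6,q17,q35} W13={q9,q17,q22} W14={q7,q10,q12,q22} W15={q3,q7,q13,q25} W16={q2,q13,q35} W23={q17,q19,q37} W24={q4,q16,q28} W25={q4,q19,q30} W26={q28,q33,q35} W34={q8,q11,q22} W35={q15,q19,q27} W36={q11,q21,q27} W45={q4,q7,q14} W46={q11,q28,q36} W56={q13,q24,q27}
  W123={q17} W126={q35} W134={q22} W145={q7} W156={q13} W235={q19} W245={q4} W246={q28} W346={q11} W356={q27}
C dims 6,15,10; δ0: rk 5, SNF 1^5; δ1: rk 10, SNF 1^9·2
Ȟ^0: (6−5)−0=1 ⇒ Z
Ȟ^1: (15−10)−5=0 ⇒ 0
Ȟ^2: (10−0)−10=0 plus torsion [2] ⇒ Z/2


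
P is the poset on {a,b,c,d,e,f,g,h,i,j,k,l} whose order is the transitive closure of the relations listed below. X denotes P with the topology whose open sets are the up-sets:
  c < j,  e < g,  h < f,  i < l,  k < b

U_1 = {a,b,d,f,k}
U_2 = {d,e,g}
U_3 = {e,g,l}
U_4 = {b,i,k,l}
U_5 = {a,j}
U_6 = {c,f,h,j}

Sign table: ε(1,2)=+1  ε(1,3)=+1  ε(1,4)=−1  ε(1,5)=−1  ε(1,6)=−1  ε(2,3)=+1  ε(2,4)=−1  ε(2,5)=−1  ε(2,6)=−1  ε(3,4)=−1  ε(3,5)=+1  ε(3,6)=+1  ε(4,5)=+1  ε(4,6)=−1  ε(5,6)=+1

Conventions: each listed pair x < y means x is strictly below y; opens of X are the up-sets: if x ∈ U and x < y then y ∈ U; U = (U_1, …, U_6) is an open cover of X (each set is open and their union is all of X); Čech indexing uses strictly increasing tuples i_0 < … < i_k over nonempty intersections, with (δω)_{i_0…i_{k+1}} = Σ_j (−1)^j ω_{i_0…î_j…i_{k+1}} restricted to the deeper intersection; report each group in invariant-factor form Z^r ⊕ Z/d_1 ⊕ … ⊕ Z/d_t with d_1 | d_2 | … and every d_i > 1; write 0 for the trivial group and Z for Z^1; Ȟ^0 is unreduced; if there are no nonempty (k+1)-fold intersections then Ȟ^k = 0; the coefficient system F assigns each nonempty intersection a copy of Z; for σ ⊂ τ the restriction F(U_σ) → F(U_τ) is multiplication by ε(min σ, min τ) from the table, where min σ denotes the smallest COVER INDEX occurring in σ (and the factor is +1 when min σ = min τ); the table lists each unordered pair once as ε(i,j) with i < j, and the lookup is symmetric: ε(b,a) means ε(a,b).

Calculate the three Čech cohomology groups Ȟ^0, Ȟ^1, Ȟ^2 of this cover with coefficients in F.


Ȟ^0(U;F) ≅ Z, Ȟ^1(U;F) ≅ Z^2, Ȟ^2(U;F) ≅ 0

cover nerve:
  U12={d} U14={b,k} U15={a} U16={f} U23={e,g} U34={l} U56={j}
C dims 6,7; δ0: rk 5, SNF 1^5
Ȟ^0: (6−5)−0=1 ⇒ Z
Ȟ^1: (7−0)−5=2 ⇒ Z^2
Ȟ^2: (0−0)−0=0 ⇒ 0


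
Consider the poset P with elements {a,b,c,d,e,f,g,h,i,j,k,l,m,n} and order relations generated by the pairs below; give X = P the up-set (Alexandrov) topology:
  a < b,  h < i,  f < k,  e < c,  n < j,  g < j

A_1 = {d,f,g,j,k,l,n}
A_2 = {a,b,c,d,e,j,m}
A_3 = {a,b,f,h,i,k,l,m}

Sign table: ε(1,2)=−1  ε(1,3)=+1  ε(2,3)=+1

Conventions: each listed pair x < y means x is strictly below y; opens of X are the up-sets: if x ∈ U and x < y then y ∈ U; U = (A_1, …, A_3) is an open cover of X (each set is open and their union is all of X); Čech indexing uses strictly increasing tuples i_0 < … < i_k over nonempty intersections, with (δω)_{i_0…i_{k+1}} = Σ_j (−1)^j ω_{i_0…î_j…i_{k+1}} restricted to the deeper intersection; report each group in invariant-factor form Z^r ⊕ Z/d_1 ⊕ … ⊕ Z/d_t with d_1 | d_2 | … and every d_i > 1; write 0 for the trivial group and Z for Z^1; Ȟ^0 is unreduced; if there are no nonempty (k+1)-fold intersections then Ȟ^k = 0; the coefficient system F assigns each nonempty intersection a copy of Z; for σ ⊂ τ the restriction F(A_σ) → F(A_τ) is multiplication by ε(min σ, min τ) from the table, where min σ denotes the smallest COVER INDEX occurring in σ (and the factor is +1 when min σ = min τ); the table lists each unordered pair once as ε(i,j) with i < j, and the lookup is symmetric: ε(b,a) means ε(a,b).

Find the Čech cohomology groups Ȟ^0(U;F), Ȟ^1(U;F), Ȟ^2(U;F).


nonempty intersections:
  A12={d,j} A13={f,k,l} A23={a,b,m}
C dims 3,3; δ0: rk 3, SNF 1^2·2
Ȟ^0: (3−3)−0=0 ⇒ 0
Ȟ^1: (3−0)−3=0 plus torsion [2] ⇒ Z/2
Ȟ^2: (0−0)−0=0 ⇒ 0

Ȟ^0(U;F) ≅ 0, Ȟ^1(U;F) ≅ Z/2 and Ȟ^2(U;F) ≅ 0


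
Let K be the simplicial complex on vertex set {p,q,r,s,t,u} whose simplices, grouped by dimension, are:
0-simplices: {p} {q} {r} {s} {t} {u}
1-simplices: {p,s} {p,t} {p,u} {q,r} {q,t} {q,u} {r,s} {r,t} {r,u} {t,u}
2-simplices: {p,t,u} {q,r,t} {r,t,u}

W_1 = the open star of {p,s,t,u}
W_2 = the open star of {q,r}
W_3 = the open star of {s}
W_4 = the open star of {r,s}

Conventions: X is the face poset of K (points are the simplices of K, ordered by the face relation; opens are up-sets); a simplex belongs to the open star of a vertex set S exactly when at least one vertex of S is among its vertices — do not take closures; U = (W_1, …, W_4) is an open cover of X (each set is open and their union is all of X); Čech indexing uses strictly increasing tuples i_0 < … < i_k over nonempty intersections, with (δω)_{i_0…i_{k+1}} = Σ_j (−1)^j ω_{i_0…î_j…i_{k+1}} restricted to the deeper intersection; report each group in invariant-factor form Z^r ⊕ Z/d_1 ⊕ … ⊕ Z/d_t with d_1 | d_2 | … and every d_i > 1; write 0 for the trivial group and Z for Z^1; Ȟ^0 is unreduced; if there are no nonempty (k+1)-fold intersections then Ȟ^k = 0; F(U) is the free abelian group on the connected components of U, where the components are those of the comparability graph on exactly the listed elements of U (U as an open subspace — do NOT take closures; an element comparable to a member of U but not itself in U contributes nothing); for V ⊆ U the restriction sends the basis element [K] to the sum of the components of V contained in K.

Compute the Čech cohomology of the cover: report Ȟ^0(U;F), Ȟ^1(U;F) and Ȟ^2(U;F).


Ȟ^0 ≅ Z, Ȟ^1 ≅ Z^2 and Ȟ^2 ≅ 0

nerve simplices:
  W1={{p},{s},{t},{u},{p,s},{p,t},{p,u},{q,t},{q,u},{r,s},{r,t},{r,u},{t,u},{p,t,u},{q,r,t},{r,t,u}} W2={{q},{r},{q,r},{q,t},{q,u},{r,s},{r,t},{r,u},{q,r,t},{r,t,u}} W3={{s},{p,s},{r,s}} W4={{r},{s},{p,s},{q,r},{r,s},{r,t},{r,u},{q,r,t},{r,t,u}}
  W12={{q,t},{q,u},{r,s},{r,t},{r,u},{q,r,t},{r,t,u}} W13={{s},{p,s},{r,s}} W14={{s},{p,s},{r,s},{r,t},{r,u},{q,r,t},{r,t,u}} W23={{r,s}} W24={{r},{q,r},{r,s},{r,t},{r,u},{q,r,t},{r,t,u}} W34={{s},{p,s},{r,s}}
  W123={{r,s}} W124={{r,s},{r,t},{r,u},{q,r,t},{r,t,u}} W134={{s},{p,s},{r,s}} W234={{r,s}}
  W1234={{r,s}}
components per intersection:
  W1: {{p},{s},{t},{u},{p,s},{p,t},{p,u},{q,t},{q,u},{r,s},{r,t},{r,u},{t,u},{p,t,u},{q,r,t},{r,t,u}}
  W2: {{q},{r},{q,r},{q,t},{q,u},{r,s},{r,t},{r,u},{q,r,t},{r,t,u}}
  W3: {{s},{p,s},{r,s}}
  W4: {{r},{s},{p,s},{q,r},{r,s},{r,t},{r,u},{q,r,t},{r,t,u}}
  W12: {{q,t},{r,t},{r,u},{q,r,t},{r,t,u}} {{q,u}} {{r,s}}
  W13: {{s},{p,s},{r,s}}
  W14: {{s},{p,s},{r,s}} {{r,t},{r,u},{q,r,t},{r,t,u}}
  W23: {{r,s}}
  W24: {{r},{q,r},{r,s},{r,t},{r,u},{q,r,t},{r,t,u}}
  W34: {{s},{p,s},{r,s}}
  W123: {{r,s}}
  W124: {{r,s}} {{r,t},{r,u},{q,r,t},{r,t,u}}
  W134: {{s},{p,s},{r,s}}
  W234: {{r,s}}
  W1234: {{r,s}}
C dims 4,9,5,1; δ0: rk 3, SNF 1^3; δ1: rk 4, SNF 1^4; δ2: rk 1, SNF 1^1
degree 0: 4−3−0 = 1 → Ȟ^0 ≅ Z
degree 1: 9−4−3 = 2 → Ȟ^1 ≅ Z^2
degree 2: 5−1−4 = 0 → Ȟ^2 ≅ 0
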